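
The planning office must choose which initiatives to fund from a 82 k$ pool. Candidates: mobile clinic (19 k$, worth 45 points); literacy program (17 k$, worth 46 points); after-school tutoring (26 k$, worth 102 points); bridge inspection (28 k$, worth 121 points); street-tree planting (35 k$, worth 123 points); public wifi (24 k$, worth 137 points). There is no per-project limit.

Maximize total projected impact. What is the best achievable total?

411

Taking 3×public wifi: 72 k$ used, 411 in projected impact.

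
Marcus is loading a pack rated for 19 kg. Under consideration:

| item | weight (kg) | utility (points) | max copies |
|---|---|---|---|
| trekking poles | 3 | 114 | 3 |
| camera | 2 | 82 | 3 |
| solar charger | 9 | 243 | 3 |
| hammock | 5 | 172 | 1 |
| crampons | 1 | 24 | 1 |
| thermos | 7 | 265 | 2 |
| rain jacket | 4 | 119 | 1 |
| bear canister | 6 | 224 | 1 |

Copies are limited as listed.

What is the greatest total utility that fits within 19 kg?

739

Greedy by ratio would take 3×trekking poles + 3×camera + rain jacket: 19 kg used, total 707.
Dropping trekking poles and rain jacket frees 7 kg; slotting in thermos (7 kg) lifts the total to 739 at 19 kg.
No other feasible combination exceeds 739.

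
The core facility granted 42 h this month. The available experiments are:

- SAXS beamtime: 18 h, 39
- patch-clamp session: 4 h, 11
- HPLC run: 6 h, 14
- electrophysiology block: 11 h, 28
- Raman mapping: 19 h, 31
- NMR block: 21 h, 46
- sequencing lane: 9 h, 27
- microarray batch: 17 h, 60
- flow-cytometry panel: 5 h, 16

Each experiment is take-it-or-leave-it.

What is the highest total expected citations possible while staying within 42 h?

Filling by ratio: patch-clamp session + HPLC run + sequencing lane + microarray batch + flow-cytometry panel for 128, with 1 h left unused.
The 10 h tied up in patch-clamp session and HPLC run is better spent on electrophysiology block — total rises to 131 (42 h).
Runner-up patch-clamp session + HPLC run + sequencing lane + microarray batch + flow-cytometry panel tops out at 128.

131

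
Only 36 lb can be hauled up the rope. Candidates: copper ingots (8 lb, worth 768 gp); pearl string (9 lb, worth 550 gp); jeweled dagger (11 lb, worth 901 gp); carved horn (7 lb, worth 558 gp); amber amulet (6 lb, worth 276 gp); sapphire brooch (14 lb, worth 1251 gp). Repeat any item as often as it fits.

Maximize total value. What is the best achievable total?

3270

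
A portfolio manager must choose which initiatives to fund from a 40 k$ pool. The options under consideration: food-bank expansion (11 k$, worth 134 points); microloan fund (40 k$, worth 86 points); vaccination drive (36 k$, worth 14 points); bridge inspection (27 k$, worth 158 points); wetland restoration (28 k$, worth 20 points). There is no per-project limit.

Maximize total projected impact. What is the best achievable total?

Taking 3×food-bank expansion: 33 k$ used, 402 in projected impact.
Every other selection either busts 40 k$ or fails to beat 402.

402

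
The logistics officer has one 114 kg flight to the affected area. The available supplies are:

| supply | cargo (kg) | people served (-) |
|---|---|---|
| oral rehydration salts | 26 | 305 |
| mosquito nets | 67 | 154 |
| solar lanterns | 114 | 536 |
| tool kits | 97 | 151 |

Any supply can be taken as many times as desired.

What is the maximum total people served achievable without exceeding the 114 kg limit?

By people served per kg: oral rehydration salts 11.73, solar lanterns 4.70, mosquito nets 2.30 lead.
4×oral rehydration salts uses 104 of the 114 kg and totals 1220.
Nothing else within 114 kg beats 1220.

1220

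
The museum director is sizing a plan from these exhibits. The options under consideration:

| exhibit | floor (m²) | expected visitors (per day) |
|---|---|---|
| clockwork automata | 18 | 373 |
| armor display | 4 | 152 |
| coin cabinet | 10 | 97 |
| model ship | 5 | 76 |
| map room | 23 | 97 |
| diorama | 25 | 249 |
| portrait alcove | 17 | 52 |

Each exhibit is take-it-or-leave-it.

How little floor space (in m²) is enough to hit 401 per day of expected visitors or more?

22

Need the lightest bundle worth ≥ 401.
clockwork automata + armor display reaches 525 using 22 m².
Any bundle with less than 22 m² falls short of 401.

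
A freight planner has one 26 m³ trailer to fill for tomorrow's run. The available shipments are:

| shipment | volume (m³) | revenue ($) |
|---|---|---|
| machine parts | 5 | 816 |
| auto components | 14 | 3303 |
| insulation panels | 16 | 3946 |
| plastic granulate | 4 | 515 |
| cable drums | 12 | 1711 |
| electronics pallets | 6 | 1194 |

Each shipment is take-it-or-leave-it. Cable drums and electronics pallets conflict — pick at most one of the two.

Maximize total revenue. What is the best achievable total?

5655

Ranking by ratio (revenue/m³): insulation panels 246.62, auto components 235.93, electronics pallets 199.00.
The ratio ordering already packs tightly: insulation panels + plastic granulate + electronics pallets, 26 m³, 5655.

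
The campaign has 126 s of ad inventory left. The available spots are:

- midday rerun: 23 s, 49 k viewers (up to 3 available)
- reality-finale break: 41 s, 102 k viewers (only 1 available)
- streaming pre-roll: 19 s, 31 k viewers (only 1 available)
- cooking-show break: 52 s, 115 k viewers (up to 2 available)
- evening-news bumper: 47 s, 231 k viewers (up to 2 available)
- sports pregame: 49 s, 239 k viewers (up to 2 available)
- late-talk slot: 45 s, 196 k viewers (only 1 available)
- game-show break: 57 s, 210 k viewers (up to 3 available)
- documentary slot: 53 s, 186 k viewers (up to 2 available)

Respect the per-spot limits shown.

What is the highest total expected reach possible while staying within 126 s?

A density-first pass picks midday rerun + 2×evening-news bumper — 511 at 117 s.
Dropping 2×evening-news bumper frees 94 s; slotting in 2×sports pregame (98 s) lifts the total to 527 at 121 s.

527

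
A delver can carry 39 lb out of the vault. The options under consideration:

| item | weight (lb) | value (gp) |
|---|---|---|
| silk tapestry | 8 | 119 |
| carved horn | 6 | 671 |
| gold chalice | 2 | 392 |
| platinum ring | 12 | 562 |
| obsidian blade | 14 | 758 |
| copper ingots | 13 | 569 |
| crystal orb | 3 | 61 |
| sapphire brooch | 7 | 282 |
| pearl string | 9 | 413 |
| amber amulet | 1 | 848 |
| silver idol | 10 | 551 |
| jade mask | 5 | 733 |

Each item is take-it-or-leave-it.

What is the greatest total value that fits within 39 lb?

3953

Carved horn + gold chalice + obsidian blade + amber amulet + silver idol + jade mask uses 38 of the 39 lb and totals 3953.
The closest alternative, carved horn + gold chalice + platinum ring + crystal orb + amber amulet + silver idol + jade mask, reaches only 3818.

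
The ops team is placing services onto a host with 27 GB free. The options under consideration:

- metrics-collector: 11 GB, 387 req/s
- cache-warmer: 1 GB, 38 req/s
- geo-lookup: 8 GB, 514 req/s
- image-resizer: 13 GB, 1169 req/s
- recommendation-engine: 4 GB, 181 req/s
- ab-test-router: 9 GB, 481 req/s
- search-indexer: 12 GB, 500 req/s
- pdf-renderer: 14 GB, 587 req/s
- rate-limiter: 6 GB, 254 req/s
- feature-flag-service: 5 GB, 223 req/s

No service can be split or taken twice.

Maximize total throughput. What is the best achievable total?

1944

The ratio heuristic lands on cache-warmer + geo-lookup + image-resizer + recommendation-engine (1902) but leaves 1 GB idle.
Replace recommendation-engine with feature-flag-service: the trade gains 42 net, giving 1944 at 27 GB.
No other feasible combination exceeds 1944.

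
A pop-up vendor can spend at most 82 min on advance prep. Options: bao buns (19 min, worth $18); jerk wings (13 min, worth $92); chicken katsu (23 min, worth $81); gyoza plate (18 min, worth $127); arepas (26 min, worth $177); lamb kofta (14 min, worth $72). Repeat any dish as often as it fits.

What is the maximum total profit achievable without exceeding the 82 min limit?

565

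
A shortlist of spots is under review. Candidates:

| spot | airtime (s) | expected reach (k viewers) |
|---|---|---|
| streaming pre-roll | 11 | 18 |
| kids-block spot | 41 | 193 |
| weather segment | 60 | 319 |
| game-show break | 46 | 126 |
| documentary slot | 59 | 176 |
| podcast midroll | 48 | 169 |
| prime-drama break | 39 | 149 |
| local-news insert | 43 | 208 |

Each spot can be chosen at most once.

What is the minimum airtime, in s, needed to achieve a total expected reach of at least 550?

Look for the lowest-airtime combination reaching 550.
kids-block spot + prime-drama break + local-news insert: 550 expected reach at 123 s.
Below 123 s the best achievable stays under 550.

123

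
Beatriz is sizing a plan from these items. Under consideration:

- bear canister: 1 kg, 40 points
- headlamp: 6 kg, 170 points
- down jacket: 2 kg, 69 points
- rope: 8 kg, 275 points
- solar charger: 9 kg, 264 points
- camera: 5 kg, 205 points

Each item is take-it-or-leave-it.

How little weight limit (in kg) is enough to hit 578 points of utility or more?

16

Minimise kg subject to total utility ≥ 578.
bear canister + down jacket + rope + camera reaches 589 using 16 kg.
No combination under 16 kg hits 578.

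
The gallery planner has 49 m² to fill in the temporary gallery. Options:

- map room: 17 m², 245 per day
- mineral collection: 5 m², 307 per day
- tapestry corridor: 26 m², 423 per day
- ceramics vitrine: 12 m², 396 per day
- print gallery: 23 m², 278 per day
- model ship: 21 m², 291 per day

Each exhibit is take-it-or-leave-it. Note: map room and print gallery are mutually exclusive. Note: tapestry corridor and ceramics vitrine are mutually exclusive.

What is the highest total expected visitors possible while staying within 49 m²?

994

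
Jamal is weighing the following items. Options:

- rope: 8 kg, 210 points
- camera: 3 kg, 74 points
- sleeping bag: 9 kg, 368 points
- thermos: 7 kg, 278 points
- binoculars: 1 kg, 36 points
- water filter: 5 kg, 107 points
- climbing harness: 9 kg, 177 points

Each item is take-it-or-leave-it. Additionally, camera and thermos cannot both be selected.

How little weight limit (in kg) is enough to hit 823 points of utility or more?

24

Look for the lowest-weight combination reaching 823.
Taking rope + sleeping bag + thermos gives 856 (≥ 823) for 24 kg.
No combination under 24 kg hits 823.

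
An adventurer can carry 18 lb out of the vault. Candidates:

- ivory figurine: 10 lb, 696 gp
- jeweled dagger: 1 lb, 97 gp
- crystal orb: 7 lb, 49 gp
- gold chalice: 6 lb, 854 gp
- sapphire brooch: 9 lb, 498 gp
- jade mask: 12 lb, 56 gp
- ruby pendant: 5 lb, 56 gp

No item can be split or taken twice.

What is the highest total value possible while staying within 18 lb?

1647

Best packing: ivory figurine + jeweled dagger + gold chalice — 17 lb, 1647 total.
Nothing else within 18 lb beats 1647.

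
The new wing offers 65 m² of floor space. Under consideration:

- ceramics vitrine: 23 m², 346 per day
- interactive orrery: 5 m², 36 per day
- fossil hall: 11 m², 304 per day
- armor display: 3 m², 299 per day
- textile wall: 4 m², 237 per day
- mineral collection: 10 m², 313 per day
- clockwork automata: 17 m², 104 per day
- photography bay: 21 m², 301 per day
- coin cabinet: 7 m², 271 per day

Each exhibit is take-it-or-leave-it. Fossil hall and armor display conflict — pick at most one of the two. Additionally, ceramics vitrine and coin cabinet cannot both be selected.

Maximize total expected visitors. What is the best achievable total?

Taking armor display + textile wall + mineral collection + clockwork automata + photography bay + coin cabinet: 62 m² used, 1525 in expected visitors.
No other feasible combination exceeds 1525.

1525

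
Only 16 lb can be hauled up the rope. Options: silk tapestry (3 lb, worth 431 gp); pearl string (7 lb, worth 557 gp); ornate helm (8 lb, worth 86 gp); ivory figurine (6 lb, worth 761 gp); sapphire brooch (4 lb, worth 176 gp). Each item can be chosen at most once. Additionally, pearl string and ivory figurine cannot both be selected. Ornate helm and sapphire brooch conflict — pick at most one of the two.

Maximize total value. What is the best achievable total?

1368

Ranking by ratio (value/lb): silk tapestry 143.67, ivory figurine 126.83, pearl string 79.57, sapphire brooch 44.00.
Taking silk tapestry + ivory figurine + sapphire brooch: 13 lb used, 1368 in value.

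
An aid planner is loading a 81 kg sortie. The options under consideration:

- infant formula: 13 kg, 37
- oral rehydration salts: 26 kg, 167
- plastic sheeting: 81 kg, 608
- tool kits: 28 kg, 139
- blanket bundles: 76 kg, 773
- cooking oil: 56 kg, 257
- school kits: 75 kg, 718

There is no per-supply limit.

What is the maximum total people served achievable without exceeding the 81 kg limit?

By people served per kg: blanket bundles 10.17, school kits 9.57, plastic sheeting 7.51 lead.
Best packing: blanket bundles — 76 kg, 773 total.
Every other selection either busts 81 kg or fails to beat 773.

773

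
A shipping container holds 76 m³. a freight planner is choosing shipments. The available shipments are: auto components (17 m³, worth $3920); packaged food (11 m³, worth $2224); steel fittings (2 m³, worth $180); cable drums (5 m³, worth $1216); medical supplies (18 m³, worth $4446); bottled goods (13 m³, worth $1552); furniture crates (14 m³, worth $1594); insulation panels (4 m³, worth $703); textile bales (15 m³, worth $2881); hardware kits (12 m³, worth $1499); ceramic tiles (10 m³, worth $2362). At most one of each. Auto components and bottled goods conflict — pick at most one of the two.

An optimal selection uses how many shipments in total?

6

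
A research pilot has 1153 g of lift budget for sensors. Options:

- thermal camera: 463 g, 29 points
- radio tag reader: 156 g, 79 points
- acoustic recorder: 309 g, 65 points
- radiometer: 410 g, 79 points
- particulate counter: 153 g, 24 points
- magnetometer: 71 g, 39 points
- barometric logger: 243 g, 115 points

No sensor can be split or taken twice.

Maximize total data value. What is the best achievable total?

338

Ranking by ratio (data value/g): magnetometer 0.55, radio tag reader 0.51, barometric logger 0.47.
The ratio heuristic lands on radio tag reader + acoustic recorder + particulate counter + magnetometer + barometric logger (322) but leaves 221 g idle.
The 224 g tied up in particulate counter and magnetometer is better spent on radiometer — total rises to 338 (1118 g).
That's the maximum — no swap from here does better than 338.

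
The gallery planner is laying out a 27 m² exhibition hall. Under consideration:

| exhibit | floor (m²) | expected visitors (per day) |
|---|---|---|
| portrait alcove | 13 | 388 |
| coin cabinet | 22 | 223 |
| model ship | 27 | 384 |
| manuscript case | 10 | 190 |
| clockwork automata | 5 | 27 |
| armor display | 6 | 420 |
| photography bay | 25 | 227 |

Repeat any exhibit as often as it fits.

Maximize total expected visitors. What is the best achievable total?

1680

Best packing: 4×armor display — 24 m², 1680 total.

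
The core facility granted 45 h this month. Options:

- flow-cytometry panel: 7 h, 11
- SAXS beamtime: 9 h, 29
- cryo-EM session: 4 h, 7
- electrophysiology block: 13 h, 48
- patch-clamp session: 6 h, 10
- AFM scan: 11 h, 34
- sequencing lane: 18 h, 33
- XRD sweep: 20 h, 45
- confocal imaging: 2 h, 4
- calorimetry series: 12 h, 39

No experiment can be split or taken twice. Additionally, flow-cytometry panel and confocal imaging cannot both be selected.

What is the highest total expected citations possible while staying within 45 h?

150

Density check — electrophysiology block 3.69, calorimetry series 3.25, SAXS beamtime 3.22, AFM scan 3.09 are the best per h.
The ratio ordering already packs tightly: SAXS beamtime + electrophysiology block + AFM scan + calorimetry series, 45 h, 150.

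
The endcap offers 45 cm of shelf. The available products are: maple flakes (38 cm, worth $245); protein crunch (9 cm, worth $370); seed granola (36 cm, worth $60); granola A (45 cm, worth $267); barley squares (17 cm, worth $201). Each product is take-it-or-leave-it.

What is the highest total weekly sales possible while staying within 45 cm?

The ratio ordering already packs tightly: protein crunch + barley squares, 26 cm, 571.

571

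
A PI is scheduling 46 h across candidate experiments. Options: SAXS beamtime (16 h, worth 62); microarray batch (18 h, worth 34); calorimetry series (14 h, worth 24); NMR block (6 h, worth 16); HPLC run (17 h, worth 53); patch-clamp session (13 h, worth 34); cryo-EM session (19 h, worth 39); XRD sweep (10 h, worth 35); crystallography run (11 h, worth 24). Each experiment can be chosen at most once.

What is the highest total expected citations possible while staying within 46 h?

150

SAXS beamtime + HPLC run + XRD sweep uses 43 of the 46 h and totals 150.
Every other selection either busts 46 h or fails to beat 150.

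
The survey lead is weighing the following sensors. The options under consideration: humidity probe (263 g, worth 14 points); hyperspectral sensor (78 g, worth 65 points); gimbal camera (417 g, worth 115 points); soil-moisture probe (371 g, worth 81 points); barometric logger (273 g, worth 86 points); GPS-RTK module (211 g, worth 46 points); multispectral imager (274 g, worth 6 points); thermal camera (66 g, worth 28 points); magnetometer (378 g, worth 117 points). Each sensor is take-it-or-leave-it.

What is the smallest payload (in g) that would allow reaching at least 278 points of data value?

Minimise g subject to total data value ≥ 278.
Taking hyperspectral sensor + barometric logger + thermal camera + magnetometer gives 296 (≥ 278) for 795 g.
No combination under 795 g hits 278.

795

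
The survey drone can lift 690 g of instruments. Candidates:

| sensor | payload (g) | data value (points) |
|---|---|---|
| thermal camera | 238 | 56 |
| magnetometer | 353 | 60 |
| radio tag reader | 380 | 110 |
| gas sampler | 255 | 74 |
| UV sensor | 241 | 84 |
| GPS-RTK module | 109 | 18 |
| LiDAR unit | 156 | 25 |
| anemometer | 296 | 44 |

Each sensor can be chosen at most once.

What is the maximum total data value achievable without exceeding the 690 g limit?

Greedy by ratio would take gas sampler + UV sensor + GPS-RTK module: 605 g used, total 176.
The 364 g tied up in gas sampler and GPS-RTK module is better spent on radio tag reader — total rises to 194 (621 g).
No other feasible combination exceeds 194.

194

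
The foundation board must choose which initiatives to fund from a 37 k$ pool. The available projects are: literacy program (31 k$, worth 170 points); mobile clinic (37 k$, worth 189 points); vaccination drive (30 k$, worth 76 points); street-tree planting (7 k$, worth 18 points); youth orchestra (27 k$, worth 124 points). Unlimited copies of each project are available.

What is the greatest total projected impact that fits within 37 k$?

Density check — literacy program 5.48, mobile clinic 5.11, youth orchestra 4.59 are the best per k$.
Filling by ratio: literacy program for 170, with 6 k$ left unused.
Dropping literacy program frees 31 k$; slotting in mobile clinic (37 k$) lifts the total to 189 at 37 k$.
Every other selection either busts 37 k$ or fails to beat 189.

189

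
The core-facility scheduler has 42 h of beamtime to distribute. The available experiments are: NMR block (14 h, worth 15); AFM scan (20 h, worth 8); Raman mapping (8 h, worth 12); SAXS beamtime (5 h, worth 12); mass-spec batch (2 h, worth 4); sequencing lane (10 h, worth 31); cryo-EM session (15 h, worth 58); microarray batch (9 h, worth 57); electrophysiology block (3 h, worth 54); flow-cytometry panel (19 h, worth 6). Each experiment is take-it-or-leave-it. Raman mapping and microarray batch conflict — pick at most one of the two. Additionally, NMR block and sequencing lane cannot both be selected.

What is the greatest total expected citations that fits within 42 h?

The ratio ordering already packs tightly: SAXS beamtime + sequencing lane + cryo-EM session + microarray batch + electrophysiology block, 42 h, 212.

212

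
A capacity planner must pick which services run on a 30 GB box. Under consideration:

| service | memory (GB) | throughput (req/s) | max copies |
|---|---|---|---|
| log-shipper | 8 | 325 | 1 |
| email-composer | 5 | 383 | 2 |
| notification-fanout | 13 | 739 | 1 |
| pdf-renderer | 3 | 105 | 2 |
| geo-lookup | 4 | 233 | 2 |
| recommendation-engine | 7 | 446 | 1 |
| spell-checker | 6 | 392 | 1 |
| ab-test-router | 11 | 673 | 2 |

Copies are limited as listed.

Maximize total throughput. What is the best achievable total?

1951

Greedy by ratio would take 2×email-composer + pdf-renderer + geo-lookup + recommendation-engine + spell-checker: 30 GB used, total 1942.
The 13 GB tied up in pdf-renderer and geo-lookup and spell-checker is better spent on notification-fanout — total rises to 1951 (30 GB).
No other feasible combination exceeds 1951.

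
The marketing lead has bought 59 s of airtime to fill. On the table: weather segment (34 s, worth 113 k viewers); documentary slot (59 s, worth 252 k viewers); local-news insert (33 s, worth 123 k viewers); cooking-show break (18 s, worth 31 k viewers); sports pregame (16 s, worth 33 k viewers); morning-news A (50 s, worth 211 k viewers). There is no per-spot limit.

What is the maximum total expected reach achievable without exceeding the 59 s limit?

Density check — documentary slot 4.27, morning-news A 4.22, local-news insert 3.73 are the best per s.
Best packing: documentary slot — 59 s, 252 total.
Nothing else within 59 s beats 252.

252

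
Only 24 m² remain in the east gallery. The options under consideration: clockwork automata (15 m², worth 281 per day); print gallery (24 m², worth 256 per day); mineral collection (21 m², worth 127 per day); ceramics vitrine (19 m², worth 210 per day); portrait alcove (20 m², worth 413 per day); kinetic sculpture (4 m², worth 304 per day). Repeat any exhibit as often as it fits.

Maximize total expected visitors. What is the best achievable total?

1824

The ratio ordering already packs tightly: 6×kinetic sculpture, 24 m², 1824.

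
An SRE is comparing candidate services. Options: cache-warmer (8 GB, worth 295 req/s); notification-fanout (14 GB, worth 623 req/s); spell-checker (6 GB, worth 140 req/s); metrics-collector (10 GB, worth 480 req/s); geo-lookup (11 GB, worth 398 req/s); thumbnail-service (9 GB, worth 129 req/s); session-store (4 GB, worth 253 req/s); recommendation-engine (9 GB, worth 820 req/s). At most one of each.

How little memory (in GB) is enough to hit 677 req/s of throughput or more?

9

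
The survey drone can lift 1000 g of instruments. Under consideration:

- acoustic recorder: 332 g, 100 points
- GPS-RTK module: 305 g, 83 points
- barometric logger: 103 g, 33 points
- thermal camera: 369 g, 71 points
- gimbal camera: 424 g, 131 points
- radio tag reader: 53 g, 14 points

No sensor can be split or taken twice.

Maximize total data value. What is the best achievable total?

278

Ranking by ratio (data value/g): barometric logger 0.32, gimbal camera 0.31, acoustic recorder 0.30, GPS-RTK module 0.27.
Best packing: acoustic recorder + barometric logger + gimbal camera + radio tag reader — 912 g, 278 total.
The closest alternative, acoustic recorder + barometric logger + gimbal camera, reaches only 264.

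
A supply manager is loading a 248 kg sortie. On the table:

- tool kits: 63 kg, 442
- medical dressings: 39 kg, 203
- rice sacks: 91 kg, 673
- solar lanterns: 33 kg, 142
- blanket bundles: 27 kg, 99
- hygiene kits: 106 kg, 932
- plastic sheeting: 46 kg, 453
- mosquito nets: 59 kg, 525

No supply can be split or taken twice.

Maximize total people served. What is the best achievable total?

2058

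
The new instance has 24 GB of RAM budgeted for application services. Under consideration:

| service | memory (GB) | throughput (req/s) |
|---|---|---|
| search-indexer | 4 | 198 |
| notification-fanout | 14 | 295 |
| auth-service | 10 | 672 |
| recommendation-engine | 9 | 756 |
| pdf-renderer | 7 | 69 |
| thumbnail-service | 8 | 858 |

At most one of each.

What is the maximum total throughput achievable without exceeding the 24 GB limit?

Taking search-indexer + recommendation-engine + thumbnail-service: 21 GB used, 1812 in throughput.
The closest alternative, search-indexer + auth-service + thumbnail-service, reaches only 1728.

1812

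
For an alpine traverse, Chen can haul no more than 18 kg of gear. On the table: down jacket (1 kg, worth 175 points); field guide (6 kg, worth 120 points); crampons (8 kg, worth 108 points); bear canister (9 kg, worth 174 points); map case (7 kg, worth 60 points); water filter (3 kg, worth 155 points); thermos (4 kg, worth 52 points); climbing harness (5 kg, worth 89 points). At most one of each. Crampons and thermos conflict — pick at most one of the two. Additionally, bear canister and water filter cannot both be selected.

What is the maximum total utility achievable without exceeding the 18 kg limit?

558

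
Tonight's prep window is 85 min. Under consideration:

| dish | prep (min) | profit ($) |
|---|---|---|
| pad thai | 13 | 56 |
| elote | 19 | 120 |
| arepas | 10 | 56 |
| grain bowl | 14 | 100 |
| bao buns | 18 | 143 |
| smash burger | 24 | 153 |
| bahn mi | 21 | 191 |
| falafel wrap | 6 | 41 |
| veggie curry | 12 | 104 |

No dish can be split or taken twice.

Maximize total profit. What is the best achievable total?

658

Taking the top-ratio dishes first gives arepas + grain bowl + bao buns + bahn mi + falafel wrap + veggie curry for 635 (81 min).
Dropping arepas and falafel wrap frees 16 min; slotting in elote (19 min) lifts the total to 658 at 84 min.
Nothing else within 85 min beats 658.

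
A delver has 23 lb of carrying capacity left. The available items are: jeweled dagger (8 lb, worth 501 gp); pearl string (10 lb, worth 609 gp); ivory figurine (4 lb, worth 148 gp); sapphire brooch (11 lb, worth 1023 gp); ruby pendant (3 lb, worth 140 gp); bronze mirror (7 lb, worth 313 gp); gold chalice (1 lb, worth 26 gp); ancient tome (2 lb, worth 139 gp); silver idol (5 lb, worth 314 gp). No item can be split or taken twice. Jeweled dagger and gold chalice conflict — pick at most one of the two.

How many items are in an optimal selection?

3

The maximum value within 23 lb is 1771.
For example pearl string + sapphire brooch + ancient tome achieves it, using 23 lb.
Every optimal selection uses 3 items.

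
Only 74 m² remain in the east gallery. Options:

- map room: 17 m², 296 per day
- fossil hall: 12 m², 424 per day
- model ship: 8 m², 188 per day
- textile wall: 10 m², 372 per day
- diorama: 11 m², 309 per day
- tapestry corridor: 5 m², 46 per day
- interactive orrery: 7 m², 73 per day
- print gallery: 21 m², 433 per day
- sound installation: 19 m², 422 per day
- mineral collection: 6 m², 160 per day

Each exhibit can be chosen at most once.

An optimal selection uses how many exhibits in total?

5

The maximum expected visitors within 74 m² is 1960.
fossil hall + textile wall + diorama + print gallery + sound installation hits 1960 at 73 m².
All optima have 5 exhibits.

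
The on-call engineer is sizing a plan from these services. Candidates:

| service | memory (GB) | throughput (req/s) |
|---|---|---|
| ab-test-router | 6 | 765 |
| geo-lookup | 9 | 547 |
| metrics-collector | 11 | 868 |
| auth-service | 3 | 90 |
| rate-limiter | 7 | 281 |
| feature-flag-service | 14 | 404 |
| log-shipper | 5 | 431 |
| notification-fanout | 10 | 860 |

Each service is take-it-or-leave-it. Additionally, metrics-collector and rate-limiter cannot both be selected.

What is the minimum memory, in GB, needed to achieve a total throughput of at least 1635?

19

Minimise GB subject to total throughput ≥ 1635.
ab-test-router + auth-service + notification-fanout reaches 1715 using 19 GB.
No combination under 19 GB hits 1635.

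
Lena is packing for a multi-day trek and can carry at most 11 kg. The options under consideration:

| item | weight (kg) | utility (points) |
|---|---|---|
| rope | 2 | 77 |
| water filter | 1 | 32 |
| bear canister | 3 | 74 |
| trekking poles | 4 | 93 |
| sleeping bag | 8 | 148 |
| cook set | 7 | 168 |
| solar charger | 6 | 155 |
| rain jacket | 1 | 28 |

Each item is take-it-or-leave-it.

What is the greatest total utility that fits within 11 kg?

306

By utility per kg: rope 38.50, water filter 32.00, rain jacket 28.00, solar charger 25.83 lead.
Taking the top-ratio items first gives rope + water filter + solar charger + rain jacket for 292 (10 kg).
Dropping water filter and rain jacket frees 2 kg; slotting in bear canister (3 kg) lifts the total to 306 at 11 kg.
The closest alternative, rope + water filter + cook set + rain jacket, reaches only 305.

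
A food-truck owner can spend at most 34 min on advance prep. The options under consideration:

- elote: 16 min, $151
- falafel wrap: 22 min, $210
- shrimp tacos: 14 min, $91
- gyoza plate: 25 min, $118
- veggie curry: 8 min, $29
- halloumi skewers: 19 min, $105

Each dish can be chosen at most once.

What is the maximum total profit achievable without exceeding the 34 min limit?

Taking the top-ratio dishes first gives falafel wrap + veggie curry for 239 (30 min).
Dropping falafel wrap and veggie curry frees 30 min; slotting in elote + shrimp tacos (30 min) lifts the total to 242 at 30 min.
Next best is falafel wrap + veggie curry at 239 (30 min) — short by 3.

242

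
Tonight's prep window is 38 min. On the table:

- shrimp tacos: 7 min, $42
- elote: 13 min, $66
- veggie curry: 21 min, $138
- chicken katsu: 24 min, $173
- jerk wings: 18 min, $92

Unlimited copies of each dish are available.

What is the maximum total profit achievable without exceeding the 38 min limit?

Best packing: 2×shrimp tacos + chicken katsu — 38 min, 257 total.
Nothing else within 38 min beats 257.

257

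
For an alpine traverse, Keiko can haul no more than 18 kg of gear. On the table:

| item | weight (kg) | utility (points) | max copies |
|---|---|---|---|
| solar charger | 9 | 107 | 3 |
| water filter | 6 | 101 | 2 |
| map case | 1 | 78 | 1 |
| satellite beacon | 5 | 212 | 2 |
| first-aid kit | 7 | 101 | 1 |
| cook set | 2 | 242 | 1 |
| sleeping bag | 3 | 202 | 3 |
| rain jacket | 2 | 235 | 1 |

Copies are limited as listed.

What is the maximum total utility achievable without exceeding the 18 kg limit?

1295

The ratio heuristic lands on map case + cook set + 3×sleeping bag + rain jacket (1161) but leaves 4 kg idle.
Dropping map case frees 1 kg; slotting in satellite beacon (5 kg) lifts the total to 1295 at 18 kg.
Nothing else within 18 kg beats 1295.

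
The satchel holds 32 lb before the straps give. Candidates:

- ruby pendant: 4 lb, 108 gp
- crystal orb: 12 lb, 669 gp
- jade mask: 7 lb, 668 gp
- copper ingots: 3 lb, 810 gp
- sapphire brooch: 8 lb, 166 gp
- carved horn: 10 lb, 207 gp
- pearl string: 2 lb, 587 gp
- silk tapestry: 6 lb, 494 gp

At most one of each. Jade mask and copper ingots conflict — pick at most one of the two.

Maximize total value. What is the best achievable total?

Taking crystal orb + copper ingots + sapphire brooch + pearl string + silk tapestry: 31 lb used, 2726 in value.

2726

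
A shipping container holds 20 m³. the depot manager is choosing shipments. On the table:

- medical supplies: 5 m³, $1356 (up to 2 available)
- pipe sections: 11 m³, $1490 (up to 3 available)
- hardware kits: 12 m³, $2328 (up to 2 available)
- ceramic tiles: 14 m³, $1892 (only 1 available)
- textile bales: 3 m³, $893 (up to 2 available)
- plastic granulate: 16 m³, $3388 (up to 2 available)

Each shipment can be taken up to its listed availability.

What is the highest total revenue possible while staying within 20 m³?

4577

Taking the top-ratio shipments first gives 2×medical supplies + 2×textile bales for 4498 (16 m³).
Dropping medical supplies and textile bales frees 8 m³; slotting in hardware kits (12 m³) lifts the total to 4577 at 20 m³.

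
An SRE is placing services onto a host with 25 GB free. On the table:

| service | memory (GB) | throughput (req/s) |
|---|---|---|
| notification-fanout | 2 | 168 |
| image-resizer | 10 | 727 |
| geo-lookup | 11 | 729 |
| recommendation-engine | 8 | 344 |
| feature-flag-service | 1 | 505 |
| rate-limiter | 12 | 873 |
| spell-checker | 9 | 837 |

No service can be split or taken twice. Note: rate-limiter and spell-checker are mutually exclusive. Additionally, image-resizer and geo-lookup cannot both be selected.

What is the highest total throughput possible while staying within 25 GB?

2273

Best packing: notification-fanout + image-resizer + feature-flag-service + rate-limiter — 25 GB, 2273 total.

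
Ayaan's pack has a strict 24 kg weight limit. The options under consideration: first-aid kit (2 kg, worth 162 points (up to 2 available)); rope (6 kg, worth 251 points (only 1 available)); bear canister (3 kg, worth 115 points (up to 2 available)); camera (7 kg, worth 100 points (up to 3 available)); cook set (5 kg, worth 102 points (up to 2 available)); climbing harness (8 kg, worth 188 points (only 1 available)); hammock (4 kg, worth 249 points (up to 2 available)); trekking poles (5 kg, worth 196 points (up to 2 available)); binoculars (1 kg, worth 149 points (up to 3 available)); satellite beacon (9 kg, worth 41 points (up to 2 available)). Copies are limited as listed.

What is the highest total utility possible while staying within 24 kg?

Ranking by ratio (utility/kg): binoculars 149.00, first-aid kit 81.00, hammock 62.25.
The ratio ordering already packs tightly: 2×first-aid kit + rope + bear canister + 2×hammock + 3×binoculars, 24 kg, 1635.
Nothing else within 24 kg beats 1635.

1635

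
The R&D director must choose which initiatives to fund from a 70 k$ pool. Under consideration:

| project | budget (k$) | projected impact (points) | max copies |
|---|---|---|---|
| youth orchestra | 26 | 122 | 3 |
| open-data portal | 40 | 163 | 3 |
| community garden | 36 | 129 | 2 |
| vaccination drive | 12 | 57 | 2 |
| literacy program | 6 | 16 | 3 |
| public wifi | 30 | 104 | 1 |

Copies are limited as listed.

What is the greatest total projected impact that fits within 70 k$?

317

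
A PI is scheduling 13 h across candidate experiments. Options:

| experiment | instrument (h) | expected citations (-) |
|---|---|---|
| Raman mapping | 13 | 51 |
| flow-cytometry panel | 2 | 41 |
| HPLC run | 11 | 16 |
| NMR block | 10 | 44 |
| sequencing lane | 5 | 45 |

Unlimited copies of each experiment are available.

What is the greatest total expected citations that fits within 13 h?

Ranking by ratio (expected citations/h): flow-cytometry panel 20.50, sequencing lane 9.00, NMR block 4.40.
The ratio ordering already packs tightly: 6×flow-cytometry panel, 12 h, 246.
No other feasible combination exceeds 246.

246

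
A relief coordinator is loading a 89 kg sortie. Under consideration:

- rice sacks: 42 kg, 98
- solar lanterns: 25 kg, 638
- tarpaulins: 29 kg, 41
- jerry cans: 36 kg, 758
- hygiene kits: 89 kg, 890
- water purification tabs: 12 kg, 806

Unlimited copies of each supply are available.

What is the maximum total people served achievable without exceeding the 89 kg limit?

5642

The ratio ordering already packs tightly: 7×water purification tabs, 84 kg, 5642.
Nothing else within 89 kg beats 5642.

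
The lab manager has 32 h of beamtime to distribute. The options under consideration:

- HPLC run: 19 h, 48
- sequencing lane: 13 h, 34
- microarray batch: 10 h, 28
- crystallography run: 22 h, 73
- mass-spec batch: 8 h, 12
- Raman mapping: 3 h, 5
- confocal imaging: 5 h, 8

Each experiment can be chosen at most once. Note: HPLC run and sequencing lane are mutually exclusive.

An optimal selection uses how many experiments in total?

2

Best achievable expected citations is 101.
One optimal bundle: microarray batch + crystallography run (32 h).
Any selection reaching 101 contains exactly 2 experiments.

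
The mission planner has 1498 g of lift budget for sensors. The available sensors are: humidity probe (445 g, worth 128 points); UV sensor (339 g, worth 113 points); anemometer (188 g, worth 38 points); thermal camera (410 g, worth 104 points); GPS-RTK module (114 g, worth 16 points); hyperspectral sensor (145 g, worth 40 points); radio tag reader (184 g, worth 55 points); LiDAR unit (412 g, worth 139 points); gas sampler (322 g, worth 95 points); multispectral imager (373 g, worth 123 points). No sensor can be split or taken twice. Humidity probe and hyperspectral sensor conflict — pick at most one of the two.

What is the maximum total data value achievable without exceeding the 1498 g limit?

470

UV sensor + hyperspectral sensor + radio tag reader + LiDAR unit + multispectral imager uses 1453 of the 1498 g and totals 470.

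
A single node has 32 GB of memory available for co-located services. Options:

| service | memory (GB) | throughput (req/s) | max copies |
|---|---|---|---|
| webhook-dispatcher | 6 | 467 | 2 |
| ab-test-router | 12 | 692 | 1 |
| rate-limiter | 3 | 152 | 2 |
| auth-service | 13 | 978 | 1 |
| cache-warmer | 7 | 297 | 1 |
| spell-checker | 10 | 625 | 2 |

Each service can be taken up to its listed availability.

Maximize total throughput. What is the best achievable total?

2222

By throughput per GB: webhook-dispatcher 77.83, auth-service 75.23, spell-checker 62.50 lead.
A density-first pass picks 2×webhook-dispatcher + 2×rate-limiter + auth-service — 2216 at 31 GB.
The 9 GB tied up in webhook-dispatcher and rate-limiter is better spent on spell-checker — total rises to 2222 (32 GB).
No other feasible combination exceeds 2222.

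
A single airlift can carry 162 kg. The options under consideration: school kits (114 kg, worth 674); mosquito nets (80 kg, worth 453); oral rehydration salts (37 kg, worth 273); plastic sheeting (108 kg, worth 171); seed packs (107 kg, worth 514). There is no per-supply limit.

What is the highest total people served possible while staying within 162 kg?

1092

Taking 4×oral rehydration salts: 148 kg used, 1092 in people served.
That's the maximum — no swap from here does better than 1092.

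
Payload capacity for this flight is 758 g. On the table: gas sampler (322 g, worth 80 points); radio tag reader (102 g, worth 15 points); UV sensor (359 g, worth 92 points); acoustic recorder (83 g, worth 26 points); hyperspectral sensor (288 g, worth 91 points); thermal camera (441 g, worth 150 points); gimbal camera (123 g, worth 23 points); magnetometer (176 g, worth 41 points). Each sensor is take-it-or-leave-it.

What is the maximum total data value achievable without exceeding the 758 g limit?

241

Hyperspectral sensor + thermal camera uses 729 of the 758 g and totals 241.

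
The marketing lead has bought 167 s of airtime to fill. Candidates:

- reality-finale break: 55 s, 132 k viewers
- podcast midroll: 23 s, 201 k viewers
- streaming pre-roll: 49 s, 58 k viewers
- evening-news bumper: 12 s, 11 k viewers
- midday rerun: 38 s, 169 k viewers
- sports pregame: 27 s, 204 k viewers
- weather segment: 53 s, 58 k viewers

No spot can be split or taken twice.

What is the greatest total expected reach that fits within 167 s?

717

Density check — podcast midroll 8.74, sports pregame 7.56, midday rerun 4.45 are the best per s.
Taking reality-finale break + podcast midroll + evening-news bumper + midday rerun + sports pregame: 155 s used, 717 in expected reach.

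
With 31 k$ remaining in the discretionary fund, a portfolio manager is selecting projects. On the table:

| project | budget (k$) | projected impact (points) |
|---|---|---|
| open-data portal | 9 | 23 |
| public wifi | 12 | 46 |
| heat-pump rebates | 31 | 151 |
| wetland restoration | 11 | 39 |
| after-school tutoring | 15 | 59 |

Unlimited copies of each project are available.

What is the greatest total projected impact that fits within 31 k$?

151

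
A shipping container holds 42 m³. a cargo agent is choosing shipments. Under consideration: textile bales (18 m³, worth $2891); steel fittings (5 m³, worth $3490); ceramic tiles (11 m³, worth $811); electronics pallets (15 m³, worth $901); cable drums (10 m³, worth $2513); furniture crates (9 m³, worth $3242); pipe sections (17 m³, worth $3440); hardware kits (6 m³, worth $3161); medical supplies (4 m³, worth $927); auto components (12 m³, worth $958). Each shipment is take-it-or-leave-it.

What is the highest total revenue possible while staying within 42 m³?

14260

Filling by ratio: steel fittings + cable drums + furniture crates + hardware kits + medical supplies for 13333, with 8 m³ left unused.
Dropping cable drums frees 10 m³; slotting in pipe sections (17 m³) lifts the total to 14260 at 41 m³.
Every other selection either busts 42 m³ or fails to beat 14260.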